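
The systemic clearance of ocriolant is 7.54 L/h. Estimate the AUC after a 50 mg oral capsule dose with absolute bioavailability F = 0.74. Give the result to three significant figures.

AUC_0→∞ = F × Dose / CL
        = 0.74 × 50 / 7.54 = 4.90716 mg/L·h

AUC = 4.91 mg/L·h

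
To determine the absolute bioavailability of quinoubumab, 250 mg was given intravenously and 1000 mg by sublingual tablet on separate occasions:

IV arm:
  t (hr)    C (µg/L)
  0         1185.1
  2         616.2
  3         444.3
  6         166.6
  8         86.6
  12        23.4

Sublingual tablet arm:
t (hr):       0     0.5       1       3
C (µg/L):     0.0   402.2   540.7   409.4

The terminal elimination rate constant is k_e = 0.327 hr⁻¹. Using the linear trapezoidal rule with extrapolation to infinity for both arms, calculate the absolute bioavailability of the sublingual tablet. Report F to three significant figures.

Trapezoidal AUC_0→12 (IV):
  [0→2]: (1185.1+616.2)/2 × 2 = 1801.3
  [2→3]: (616.2+444.3)/2 × 1 = 530.25
  [3→6]: (444.3+166.6)/2 × 3 = 916.35
  [6→8]: (166.6+86.6)/2 × 2 = 253.2
  [8→12]: (86.6+23.4)/2 × 4 = 220.0
  Sum = 3721.1 µg/L·hr
IV tail: 23.4/0.327 = 71.560; AUC_iv,0→∞ = 3721.1 + 71.560 = 3792.66 µg/L·hr
Trapezoidal AUC_0→3 (sublingual tablet):
  [0→0.5]: (0.0+402.2)/2 × 0.5 = 100.55
  [0.5→1]: (402.2+540.7)/2 × 0.5 = 235.725
  [1→3]: (540.7+409.4)/2 × 2 = 950.1
  Sum = 1286.375 µg/L·hr
sublingual tablet tail: 409.4/0.327 = 1251.988; AUC_ev,0→∞ = 1286.375 + 1251.988 = 2538.363 µg/L·hr
F = (AUC_ev/D_ev)/(AUC_iv/D_iv) = (2538.363/1000)/(3792.66/250) = 2.538363/15.17064 = 0.1673

F = 0.167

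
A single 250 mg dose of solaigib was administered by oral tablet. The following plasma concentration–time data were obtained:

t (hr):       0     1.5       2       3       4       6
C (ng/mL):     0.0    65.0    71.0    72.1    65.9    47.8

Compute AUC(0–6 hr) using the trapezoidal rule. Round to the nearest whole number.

AUC = 337 ng/mL·hr

Trapezoidal AUC_0→6:
  [0→1.5]: (0.0+65.0)/2 × 1.5 = 48.75
  [1.5→2]: (65.0+71.0)/2 × 0.5 = 34.0
  [2→3]: (71.0+72.1)/2 × 1 = 71.55
  [3→4]: (72.1+65.9)/2 × 1 = 69.0
  [4→6]: (65.9+47.8)/2 × 2 = 113.7
  Sum = 337.0 ng/mL·hr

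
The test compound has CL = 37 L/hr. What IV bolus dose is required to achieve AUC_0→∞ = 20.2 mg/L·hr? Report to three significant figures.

Dose_iv = CL × AUC_0→∞
     = 37 × 20.2 = 747.4 mg

Dose = 747 mg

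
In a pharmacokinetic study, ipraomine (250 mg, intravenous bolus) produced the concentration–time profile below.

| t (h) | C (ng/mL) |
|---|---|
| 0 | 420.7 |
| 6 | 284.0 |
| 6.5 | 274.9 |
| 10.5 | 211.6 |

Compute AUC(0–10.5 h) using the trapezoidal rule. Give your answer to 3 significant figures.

Trapezoidal AUC_0→10.5:
  [0→6]: (420.7+284.0)/2 × 6 = 2114.1
  [6→6.5]: (284.0+274.9)/2 × 0.5 = 139.725
  [6.5→10.5]: (274.9+211.6)/2 × 4 = 973.0
  Sum = 3226.825 ng/mL·h

AUC = 3230 ng/mL·h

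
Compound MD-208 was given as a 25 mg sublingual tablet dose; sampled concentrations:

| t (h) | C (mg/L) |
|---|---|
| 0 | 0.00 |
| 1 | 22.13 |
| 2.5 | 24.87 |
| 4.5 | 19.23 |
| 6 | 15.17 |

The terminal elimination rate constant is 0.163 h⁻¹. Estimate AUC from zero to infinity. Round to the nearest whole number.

Trapezoidal AUC_0→6:
  [0→1]: (0.00+22.13)/2 × 1 = 11.065
  [1→2.5]: (22.13+24.87)/2 × 1.5 = 35.25
  [2.5→4.5]: (24.87+19.23)/2 × 2 = 44.1
  [4.5→6]: (19.23+15.17)/2 × 1.5 = 25.8
  Sum = 116.215 mg/L·h
Extrapolated tail: C_last / k_e = 15.17 / 0.163 = 93.067
AUC_0→∞ = 116.215 + 93.067 = 209.282 mg/L·h

AUC = 209 mg/L·h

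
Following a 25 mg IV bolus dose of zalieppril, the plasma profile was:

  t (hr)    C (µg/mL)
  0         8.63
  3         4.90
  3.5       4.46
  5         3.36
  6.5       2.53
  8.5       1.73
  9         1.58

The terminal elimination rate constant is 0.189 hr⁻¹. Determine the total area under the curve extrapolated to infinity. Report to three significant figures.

Trapezoidal AUC_0→9:
  [0→3]: (8.63+4.90)/2 × 3 = 20.295
  [3→3.5]: (4.90+4.46)/2 × 0.5 = 2.34
  [3.5→5]: (4.46+3.36)/2 × 1.5 = 5.865
  [5→6.5]: (3.36+2.53)/2 × 1.5 = 4.4175
  [6.5→8.5]: (2.53+1.73)/2 × 2 = 4.26
  [8.5→9]: (1.73+1.58)/2 × 0.5 = 0.8275
  Sum = 38.005 µg/mL·hr
Extrapolated tail: C_last / k_e = 1.58 / 0.189 = 8.360
AUC_0→∞ = 38.005 + 8.360 = 46.365 µg/mL·hr

AUC = 46.4 µg/mL·hr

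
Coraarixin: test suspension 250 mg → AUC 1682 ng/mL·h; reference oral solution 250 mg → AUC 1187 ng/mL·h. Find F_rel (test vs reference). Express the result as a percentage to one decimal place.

F_rel = (AUC_test/D_test) / (AUC_ref/D_ref)
      = (1682/250) / (1187/250)
      = 6.728 / 4.748 = 1.4170 = 141.70%

F_rel = 141.7%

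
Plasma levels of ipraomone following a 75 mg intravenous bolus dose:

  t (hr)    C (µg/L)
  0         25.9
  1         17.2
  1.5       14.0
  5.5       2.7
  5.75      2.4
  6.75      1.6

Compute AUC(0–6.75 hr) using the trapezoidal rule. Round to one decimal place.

AUC = 65.4 µg/L·hr

Trapezoidal AUC_0→6.75:
  [0→1]: (25.9+17.2)/2 × 1 = 21.55
  [1→1.5]: (17.2+14.0)/2 × 0.5 = 7.8
  [1.5→5.5]: (14.0+2.7)/2 × 4 = 33.4
  [5.5→5.75]: (2.7+2.4)/2 × 0.25 = 0.6375
  [5.75→6.75]: (2.4+1.6)/2 × 1 = 2.0
  Sum = 65.3875 µg/L·hr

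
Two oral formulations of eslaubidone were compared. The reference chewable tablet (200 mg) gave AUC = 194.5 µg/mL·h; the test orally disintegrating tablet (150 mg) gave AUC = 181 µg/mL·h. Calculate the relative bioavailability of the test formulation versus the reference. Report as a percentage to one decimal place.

F_rel = 124.1%

F_rel = (AUC_test/D_test) / (AUC_ref/D_ref)
      = (181/150) / (194.5/200)
      = 1.20667 / 0.9725 = 1.2408 = 124.08%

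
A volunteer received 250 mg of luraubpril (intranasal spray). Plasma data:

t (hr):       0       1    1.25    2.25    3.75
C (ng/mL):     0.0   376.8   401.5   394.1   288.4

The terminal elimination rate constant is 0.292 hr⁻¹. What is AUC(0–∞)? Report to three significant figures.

Trapezoidal AUC_0→3.75:
  [0→1]: (0.0+376.8)/2 × 1 = 188.4
  [1→1.25]: (376.8+401.5)/2 × 0.25 = 97.2875
  [1.25→2.25]: (401.5+394.1)/2 × 1 = 397.8
  [2.25→3.75]: (394.1+288.4)/2 × 1.5 = 511.875
  Sum = 1195.3625 ng/mL·hr
Extrapolated tail: C_last / k_e = 288.4 / 0.292 = 987.671
AUC_0→∞ = 1195.3625 + 987.671 = 2183.0335 ng/mL·hr

AUC = 2180 ng/mL·hr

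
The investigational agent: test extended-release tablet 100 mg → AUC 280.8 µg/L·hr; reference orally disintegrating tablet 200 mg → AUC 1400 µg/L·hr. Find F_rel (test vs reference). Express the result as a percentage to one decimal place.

F_rel = 40.1%

F_rel = (AUC_test/D_test) / (AUC_ref/D_ref)
      = (280.8/100) / (1400/200)
      = 2.808 / 7 = 0.4011 = 40.11%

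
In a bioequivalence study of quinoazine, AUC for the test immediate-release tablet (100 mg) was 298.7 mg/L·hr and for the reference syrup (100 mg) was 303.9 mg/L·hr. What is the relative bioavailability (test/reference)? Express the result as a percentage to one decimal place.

F_rel = (AUC_test/D_test) / (AUC_ref/D_ref)
      = (298.7/100) / (303.9/100)
      = 2.987 / 3.039 = 0.9829 = 98.29%

F_rel = 98.3%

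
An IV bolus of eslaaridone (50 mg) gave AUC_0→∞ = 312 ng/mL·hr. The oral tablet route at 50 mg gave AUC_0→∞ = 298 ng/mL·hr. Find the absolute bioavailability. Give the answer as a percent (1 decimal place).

F = (AUC_ev / D_ev) / (AUC_iv / D_iv)
  = (298/50) / (312/50)
  = 5.96 / 6.24 = 0.9551
  = 95.51%

F = 95.5%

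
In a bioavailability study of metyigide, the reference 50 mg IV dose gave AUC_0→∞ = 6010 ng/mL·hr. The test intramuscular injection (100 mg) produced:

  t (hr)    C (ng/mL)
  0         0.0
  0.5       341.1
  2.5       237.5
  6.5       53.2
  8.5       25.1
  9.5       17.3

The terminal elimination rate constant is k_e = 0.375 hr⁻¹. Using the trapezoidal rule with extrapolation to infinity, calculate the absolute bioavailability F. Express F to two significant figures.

F = 0.12

Trapezoidal AUC_0→9.5 (intramuscular injection):
  [0→0.5]: (0.0+341.1)/2 × 0.5 = 85.275
  [0.5→2.5]: (341.1+237.5)/2 × 2 = 578.6
  [2.5→6.5]: (237.5+53.2)/2 × 4 = 581.4
  [6.5→8.5]: (53.2+25.1)/2 × 2 = 78.3
  [8.5→9.5]: (25.1+17.3)/2 × 1 = 21.2
  Sum = 1344.775 ng/mL·hr
Tail: C_last/k_e = 17.3/0.375 = 46.133
AUC_0→∞ (intramuscular injection) = 1344.775 + 46.133 = 1390.908 ng/mL·hr
F = (AUC_ev/D_ev)/(AUC_iv/D_iv) = (1390.908/100)/(6010/50) = 13.90908/120.2 = 0.1157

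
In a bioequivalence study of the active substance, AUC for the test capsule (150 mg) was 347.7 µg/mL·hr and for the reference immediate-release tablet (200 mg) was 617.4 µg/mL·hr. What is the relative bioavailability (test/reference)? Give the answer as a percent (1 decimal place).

F_rel = (AUC_test/D_test) / (AUC_ref/D_ref)
      = (347.7/150) / (617.4/200)
      = 2.318 / 3.087 = 0.7509 = 75.09%

F_rel = 75.1%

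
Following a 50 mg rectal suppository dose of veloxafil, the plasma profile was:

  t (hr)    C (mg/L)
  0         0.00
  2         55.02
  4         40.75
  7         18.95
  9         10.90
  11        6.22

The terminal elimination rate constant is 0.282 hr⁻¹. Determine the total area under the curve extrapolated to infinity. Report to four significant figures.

AUC = 309.4 mg/L·hr

Trapezoidal AUC_0→11:
  [0→2]: (0.00+55.02)/2 × 2 = 55.02
  [2→4]: (55.02+40.75)/2 × 2 = 95.77
  [4→7]: (40.75+18.95)/2 × 3 = 89.55
  [7→9]: (18.95+10.90)/2 × 2 = 29.85
  [9→11]: (10.90+6.22)/2 × 2 = 17.12
  Sum = 287.31 mg/L·hr
Extrapolated tail: C_last / k_e = 6.22 / 0.282 = 22.057
AUC_0→∞ = 287.31 + 22.057 = 309.367 mg/L·hr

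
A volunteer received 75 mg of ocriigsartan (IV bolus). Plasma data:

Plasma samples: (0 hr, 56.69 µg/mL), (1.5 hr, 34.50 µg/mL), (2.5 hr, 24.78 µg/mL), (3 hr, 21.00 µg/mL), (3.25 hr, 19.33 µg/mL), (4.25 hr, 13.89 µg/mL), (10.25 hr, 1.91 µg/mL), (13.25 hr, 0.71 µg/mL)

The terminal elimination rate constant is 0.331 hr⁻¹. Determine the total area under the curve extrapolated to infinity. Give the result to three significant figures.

Trapezoidal AUC_0→13.25:
  [0→1.5]: (56.69+34.50)/2 × 1.5 = 68.3925
  [1.5→2.5]: (34.50+24.78)/2 × 1 = 29.64
  [2.5→3]: (24.78+21.00)/2 × 0.5 = 11.445
  [3→3.25]: (21.00+19.33)/2 × 0.25 = 5.04125
  [3.25→4.25]: (19.33+13.89)/2 × 1 = 16.61
  [4.25→10.25]: (13.89+1.91)/2 × 6 = 47.4
  [10.25→13.25]: (1.91+0.71)/2 × 3 = 3.93
  Sum = 182.45875 µg/mL·hr
Extrapolated tail: C_last / k_e = 0.71 / 0.331 = 2.145
AUC_0→∞ = 182.45875 + 2.145 = 184.60375 µg/mL·hr

AUC = 185 µg/mL·hr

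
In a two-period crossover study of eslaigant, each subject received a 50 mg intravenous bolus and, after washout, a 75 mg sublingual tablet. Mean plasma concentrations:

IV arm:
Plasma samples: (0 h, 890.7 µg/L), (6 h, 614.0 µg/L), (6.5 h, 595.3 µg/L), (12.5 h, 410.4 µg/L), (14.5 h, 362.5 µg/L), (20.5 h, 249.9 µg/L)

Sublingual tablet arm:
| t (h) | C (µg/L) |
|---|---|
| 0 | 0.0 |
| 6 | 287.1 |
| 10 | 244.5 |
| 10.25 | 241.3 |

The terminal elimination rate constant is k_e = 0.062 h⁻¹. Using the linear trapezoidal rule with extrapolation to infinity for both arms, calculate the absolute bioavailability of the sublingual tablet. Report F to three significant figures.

Trapezoidal AUC_0→20.5 (IV):
  [0→6]: (890.7+614.0)/2 × 6 = 4514.1
  [6→6.5]: (614.0+595.3)/2 × 0.5 = 302.325
  [6.5→12.5]: (595.3+410.4)/2 × 6 = 3017.1
  [12.5→14.5]: (410.4+362.5)/2 × 2 = 772.9
  [14.5→20.5]: (362.5+249.9)/2 × 6 = 1837.2
  Sum = 10443.625 µg/L·h
IV tail: 249.9/0.062 = 4030.645; AUC_iv,0→∞ = 10443.625 + 4030.645 = 14474.27 µg/L·h
Trapezoidal AUC_0→10.25 (sublingual tablet):
  [0→6]: (0.0+287.1)/2 × 6 = 861.3
  [6→10]: (287.1+244.5)/2 × 4 = 1063.2
  [10→10.25]: (244.5+241.3)/2 × 0.25 = 60.725
  Sum = 1985.225 µg/L·h
sublingual tablet tail: 241.3/0.062 = 3891.935; AUC_ev,0→∞ = 1985.225 + 3891.935 = 5877.16 µg/L·h
F = (AUC_ev/D_ev)/(AUC_iv/D_iv) = (5877.16/75)/(14474.27/50) = 78.3621/289.4854 = 0.2707

F = 0.271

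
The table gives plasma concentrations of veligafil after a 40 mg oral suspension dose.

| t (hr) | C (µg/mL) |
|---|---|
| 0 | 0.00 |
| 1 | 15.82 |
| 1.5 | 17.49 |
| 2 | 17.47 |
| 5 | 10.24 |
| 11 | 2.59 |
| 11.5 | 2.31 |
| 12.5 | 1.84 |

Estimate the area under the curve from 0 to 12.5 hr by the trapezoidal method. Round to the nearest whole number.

AUC = 108 µg/mL·hr

Trapezoidal AUC_0→12.5:
  [0→1]: (0.00+15.82)/2 × 1 = 7.91
  [1→1.5]: (15.82+17.49)/2 × 0.5 = 8.3275
  [1.5→2]: (17.49+17.47)/2 × 0.5 = 8.74
  [2→5]: (17.47+10.24)/2 × 3 = 41.565
  [5→11]: (10.24+2.59)/2 × 6 = 38.49
  [11→11.5]: (2.59+2.31)/2 × 0.5 = 1.225
  [11.5→12.5]: (2.31+1.84)/2 × 1 = 2.075
  Sum = 108.3325 µg/mL·hr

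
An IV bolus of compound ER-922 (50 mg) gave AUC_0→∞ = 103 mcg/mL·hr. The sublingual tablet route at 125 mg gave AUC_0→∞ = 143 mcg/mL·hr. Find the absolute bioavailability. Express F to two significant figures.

F = 0.56

F = (AUC_ev / D_ev) / (AUC_iv / D_iv)
  = (143/125) / (103/50)
  = 1.144 / 2.06 = 0.5553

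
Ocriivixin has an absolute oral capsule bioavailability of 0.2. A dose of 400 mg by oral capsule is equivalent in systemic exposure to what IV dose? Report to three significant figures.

Systemic exposure from an extravascular dose = F × D_ev, so the equivalent IV dose is F × D_ev.
D_iv = F × D_ev = 0.2 × 400 = 80 mg

D_iv = 80.0 mg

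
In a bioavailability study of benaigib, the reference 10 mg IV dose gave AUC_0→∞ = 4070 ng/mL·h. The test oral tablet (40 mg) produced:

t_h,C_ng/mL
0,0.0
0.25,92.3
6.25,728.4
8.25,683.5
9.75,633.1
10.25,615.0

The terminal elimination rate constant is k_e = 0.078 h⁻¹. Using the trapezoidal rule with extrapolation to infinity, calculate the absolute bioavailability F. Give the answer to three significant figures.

F = 0.803

Trapezoidal AUC_0→10.25 (oral tablet):
  [0→0.25]: (0.0+92.3)/2 × 0.25 = 11.5375
  [0.25→6.25]: (92.3+728.4)/2 × 6 = 2462.1
  [6.25→8.25]: (728.4+683.5)/2 × 2 = 1411.9
  [8.25→9.75]: (683.5+633.1)/2 × 1.5 = 987.45
  [9.75→10.25]: (633.1+615.0)/2 × 0.5 = 312.025
  Sum = 5185.0125 ng/mL·h
Tail: C_last/k_e = 615.0/0.078 = 7884.615
AUC_0→∞ (oral tablet) = 5185.0125 + 7884.615 = 13069.6275 ng/mL·h
F = (AUC_ev/D_ev)/(AUC_iv/D_iv) = (13069.6275/40)/(4070/10) = 326.741/407 = 0.8028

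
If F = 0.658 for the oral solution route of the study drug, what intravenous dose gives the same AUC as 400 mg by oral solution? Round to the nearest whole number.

D_iv = 263 mg

Systemic exposure from an extravascular dose = F × D_ev, so the equivalent IV dose is F × D_ev.
D_iv = F × D_ev = 0.658 × 400 = 263.2 mg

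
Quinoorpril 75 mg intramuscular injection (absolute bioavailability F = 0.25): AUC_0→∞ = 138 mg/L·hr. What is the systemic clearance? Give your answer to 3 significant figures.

CL = 0.136 L/hr

CL = F × Dose / AUC_0→∞
   = 0.25 × 75 / 138 = 0.13587 L/hr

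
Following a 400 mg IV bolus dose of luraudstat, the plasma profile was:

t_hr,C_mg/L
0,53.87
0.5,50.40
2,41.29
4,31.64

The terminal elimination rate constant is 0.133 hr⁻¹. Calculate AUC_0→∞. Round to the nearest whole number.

AUC = 406 mg/L·hr

Trapezoidal AUC_0→4:
  [0→0.5]: (53.87+50.40)/2 × 0.5 = 26.0675
  [0.5→2]: (50.40+41.29)/2 × 1.5 = 68.7675
  [2→4]: (41.29+31.64)/2 × 2 = 72.93
  Sum = 167.765 mg/L·hr
Extrapolated tail: C_last / k_e = 31.64 / 0.133 = 237.895
AUC_0→∞ = 167.765 + 237.895 = 405.66 mg/L·hr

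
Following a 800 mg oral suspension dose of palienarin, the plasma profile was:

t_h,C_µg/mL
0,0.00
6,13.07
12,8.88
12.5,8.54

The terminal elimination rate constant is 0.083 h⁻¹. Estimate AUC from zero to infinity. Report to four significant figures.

Trapezoidal AUC_0→12.5:
  [0→6]: (0.00+13.07)/2 × 6 = 39.21
  [6→12]: (13.07+8.88)/2 × 6 = 65.85
  [12→12.5]: (8.88+8.54)/2 × 0.5 = 4.355
  Sum = 109.415 µg/mL·h
Extrapolated tail: C_last / k_e = 8.54 / 0.083 = 102.892
AUC_0→∞ = 109.415 + 102.892 = 212.307 µg/mL·h

AUC = 212.3 µg/mL·h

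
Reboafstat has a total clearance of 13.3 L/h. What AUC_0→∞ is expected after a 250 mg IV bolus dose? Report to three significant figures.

AUC = 18.8 mg/L·h

AUC_0→∞ = Dose_iv / CL
        = 250 / 13.3 = 18.797 mg/L·h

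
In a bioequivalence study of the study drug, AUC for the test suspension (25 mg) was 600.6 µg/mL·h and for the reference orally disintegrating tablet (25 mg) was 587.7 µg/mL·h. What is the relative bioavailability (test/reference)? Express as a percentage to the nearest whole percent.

F_rel = (AUC_test/D_test) / (AUC_ref/D_ref)
      = (600.6/25) / (587.7/25)
      = 24.024 / 23.508 = 1.0219 = 102.19%

F_rel = 102%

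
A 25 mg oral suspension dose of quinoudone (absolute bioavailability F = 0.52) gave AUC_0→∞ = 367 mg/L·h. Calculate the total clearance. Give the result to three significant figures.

CL = F × Dose / AUC_0→∞
   = 0.52 × 25 / 367 = 0.0354223 L/h

CL = 0.0354 L/h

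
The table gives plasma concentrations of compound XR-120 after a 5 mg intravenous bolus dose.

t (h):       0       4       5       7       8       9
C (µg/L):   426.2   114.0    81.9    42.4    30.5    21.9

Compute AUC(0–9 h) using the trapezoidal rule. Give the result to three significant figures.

Trapezoidal AUC_0→9:
  [0→4]: (426.2+114.0)/2 × 4 = 1080.4
  [4→5]: (114.0+81.9)/2 × 1 = 97.95
  [5→7]: (81.9+42.4)/2 × 2 = 124.3
  [7→8]: (42.4+30.5)/2 × 1 = 36.45
  [8→9]: (30.5+21.9)/2 × 1 = 26.2
  Sum = 1365.3 µg/L·h

AUC = 1370 µg/L·h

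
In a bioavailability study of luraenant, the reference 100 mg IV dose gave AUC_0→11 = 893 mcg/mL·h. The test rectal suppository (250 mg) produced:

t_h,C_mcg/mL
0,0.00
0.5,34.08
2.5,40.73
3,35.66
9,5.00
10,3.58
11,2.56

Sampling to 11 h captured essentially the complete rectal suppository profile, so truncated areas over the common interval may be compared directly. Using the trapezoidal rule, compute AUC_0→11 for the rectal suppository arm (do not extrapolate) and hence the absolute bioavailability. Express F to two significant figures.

Trapezoidal AUC_0→11 (rectal suppository):
  [0→0.5]: (0.00+34.08)/2 × 0.5 = 8.52
  [0.5→2.5]: (34.08+40.73)/2 × 2 = 74.81
  [2.5→3]: (40.73+35.66)/2 × 0.5 = 19.0975
  [3→9]: (35.66+5.00)/2 × 6 = 121.98
  [9→10]: (5.00+3.58)/2 × 1 = 4.29
  [10→11]: (3.58+2.56)/2 × 1 = 3.07
  Sum = 231.7675 mcg/mL·h
F = (AUC_ev/D_ev)/(AUC_iv/D_iv) = (231.7675/250)/(893/100) = 0.92707/8.93 = 0.1038

F = 0.10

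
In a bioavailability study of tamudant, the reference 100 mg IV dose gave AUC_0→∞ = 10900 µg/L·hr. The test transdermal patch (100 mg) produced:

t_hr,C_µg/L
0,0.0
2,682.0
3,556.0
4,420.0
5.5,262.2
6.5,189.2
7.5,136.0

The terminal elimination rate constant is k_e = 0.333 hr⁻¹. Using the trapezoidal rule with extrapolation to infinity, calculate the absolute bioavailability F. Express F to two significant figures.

F = 0.28

Trapezoidal AUC_0→7.5 (transdermal patch):
  [0→2]: (0.0+682.0)/2 × 2 = 682.0
  [2→3]: (682.0+556.0)/2 × 1 = 619.0
  [3→4]: (556.0+420.0)/2 × 1 = 488.0
  [4→5.5]: (420.0+262.2)/2 × 1.5 = 511.65
  [5.5→6.5]: (262.2+189.2)/2 × 1 = 225.7
  [6.5→7.5]: (189.2+136.0)/2 × 1 = 162.6
  Sum = 2688.95 µg/L·hr
Tail: C_last/k_e = 136.0/0.333 = 408.408
AUC_0→∞ (transdermal patch) = 2688.95 + 408.408 = 3097.358 µg/L·hr
F = (AUC_ev/D_ev)/(AUC_iv/D_iv) = (3097.358/100)/(10900/100) = 30.97358/109 = 0.2842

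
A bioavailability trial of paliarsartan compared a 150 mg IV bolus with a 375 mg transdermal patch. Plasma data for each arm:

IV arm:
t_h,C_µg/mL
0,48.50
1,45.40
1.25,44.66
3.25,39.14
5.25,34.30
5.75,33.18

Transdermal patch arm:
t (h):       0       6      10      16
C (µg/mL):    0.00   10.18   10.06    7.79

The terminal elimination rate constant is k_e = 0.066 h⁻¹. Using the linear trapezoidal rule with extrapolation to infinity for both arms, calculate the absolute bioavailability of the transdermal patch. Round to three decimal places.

F = 0.132

Trapezoidal AUC_0→5.75 (IV):
  [0→1]: (48.50+45.40)/2 × 1 = 46.95
  [1→1.25]: (45.40+44.66)/2 × 0.25 = 11.2575
  [1.25→3.25]: (44.66+39.14)/2 × 2 = 83.8
  [3.25→5.25]: (39.14+34.30)/2 × 2 = 73.44
  [5.25→5.75]: (34.30+33.18)/2 × 0.5 = 16.87
  Sum = 232.3175 µg/mL·h
IV tail: 33.18/0.066 = 502.727; AUC_iv,0→∞ = 232.3175 + 502.727 = 735.0445 µg/mL·h
Trapezoidal AUC_0→16 (transdermal patch):
  [0→6]: (0.00+10.18)/2 × 6 = 30.54
  [6→10]: (10.18+10.06)/2 × 4 = 40.48
  [10→16]: (10.06+7.79)/2 × 6 = 53.55
  Sum = 124.57 µg/mL·h
transdermal patch tail: 7.79/0.066 = 118.030; AUC_ev,0→∞ = 124.57 + 118.030 = 242.6 µg/mL·h
F = (AUC_ev/D_ev)/(AUC_iv/D_iv) = (242.6/375)/(735.0445/150) = 0.646933/4.9003 = 0.1320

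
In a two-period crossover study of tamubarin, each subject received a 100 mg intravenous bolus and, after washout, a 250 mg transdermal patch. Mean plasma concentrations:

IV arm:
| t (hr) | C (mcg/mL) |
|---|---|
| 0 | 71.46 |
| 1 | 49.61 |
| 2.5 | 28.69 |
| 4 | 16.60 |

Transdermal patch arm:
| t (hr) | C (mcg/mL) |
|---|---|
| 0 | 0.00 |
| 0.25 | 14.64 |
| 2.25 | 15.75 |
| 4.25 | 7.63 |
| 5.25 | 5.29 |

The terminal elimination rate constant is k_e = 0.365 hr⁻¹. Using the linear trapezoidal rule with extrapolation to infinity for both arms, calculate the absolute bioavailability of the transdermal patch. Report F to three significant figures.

Trapezoidal AUC_0→4 (IV):
  [0→1]: (71.46+49.61)/2 × 1 = 60.535
  [1→2.5]: (49.61+28.69)/2 × 1.5 = 58.725
  [2.5→4]: (28.69+16.60)/2 × 1.5 = 33.9675
  Sum = 153.2275 mcg/mL·hr
IV tail: 16.60/0.365 = 45.479; AUC_iv,0→∞ = 153.2275 + 45.479 = 198.7065 mcg/mL·hr
Trapezoidal AUC_0→5.25 (transdermal patch):
  [0→0.25]: (0.00+14.64)/2 × 0.25 = 1.83
  [0.25→2.25]: (14.64+15.75)/2 × 2 = 30.39
  [2.25→4.25]: (15.75+7.63)/2 × 2 = 23.38
  [4.25→5.25]: (7.63+5.29)/2 × 1 = 6.46
  Sum = 62.06 mcg/mL·hr
transdermal patch tail: 5.29/0.365 = 14.493; AUC_ev,0→∞ = 62.06 + 14.493 = 76.553 mcg/mL·hr
F = (AUC_ev/D_ev)/(AUC_iv/D_iv) = (76.553/250)/(198.7065/100) = 0.306212/1.987065 = 0.1541

F = 0.154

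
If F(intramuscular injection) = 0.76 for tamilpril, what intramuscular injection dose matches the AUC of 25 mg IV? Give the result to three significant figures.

D_intramuscular = 32.9 mg

For equal systemic exposure: F × D_ev = D_iv
D_ev = D_iv / F = 25 / 0.76 = 32.8947 mg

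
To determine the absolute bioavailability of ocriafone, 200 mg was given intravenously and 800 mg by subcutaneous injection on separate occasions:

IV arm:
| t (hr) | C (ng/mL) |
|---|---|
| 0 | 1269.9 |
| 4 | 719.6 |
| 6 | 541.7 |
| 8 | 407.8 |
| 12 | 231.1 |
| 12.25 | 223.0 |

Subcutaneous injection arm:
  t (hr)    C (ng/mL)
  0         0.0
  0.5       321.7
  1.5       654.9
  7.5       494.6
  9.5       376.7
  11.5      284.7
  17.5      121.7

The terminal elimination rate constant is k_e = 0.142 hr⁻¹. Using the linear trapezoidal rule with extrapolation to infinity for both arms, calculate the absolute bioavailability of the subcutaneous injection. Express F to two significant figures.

F = 0.21

Trapezoidal AUC_0→12.25 (IV):
  [0→4]: (1269.9+719.6)/2 × 4 = 3979.0
  [4→6]: (719.6+541.7)/2 × 2 = 1261.3
  [6→8]: (541.7+407.8)/2 × 2 = 949.5
  [8→12]: (407.8+231.1)/2 × 4 = 1277.8
  [12→12.25]: (231.1+223.0)/2 × 0.25 = 56.7625
  Sum = 7524.3625 ng/mL·hr
IV tail: 223.0/0.142 = 1570.423; AUC_iv,0→∞ = 7524.3625 + 1570.423 = 9094.7855 ng/mL·hr
Trapezoidal AUC_0→17.5 (subcutaneous injection):
  [0→0.5]: (0.0+321.7)/2 × 0.5 = 80.425
  [0.5→1.5]: (321.7+654.9)/2 × 1 = 488.3
  [1.5→7.5]: (654.9+494.6)/2 × 6 = 3448.5
  [7.5→9.5]: (494.6+376.7)/2 × 2 = 871.3
  [9.5→11.5]: (376.7+284.7)/2 × 2 = 661.4
  [11.5→17.5]: (284.7+121.7)/2 × 6 = 1219.2
  Sum = 6769.125 ng/mL·hr
subcutaneous injection tail: 121.7/0.142 = 857.042; AUC_ev,0→∞ = 6769.125 + 857.042 = 7626.167 ng/mL·hr
F = (AUC_ev/D_ev)/(AUC_iv/D_iv) = (7626.167/800)/(9094.7855/200) = 9.53271/45.4739 = 0.2096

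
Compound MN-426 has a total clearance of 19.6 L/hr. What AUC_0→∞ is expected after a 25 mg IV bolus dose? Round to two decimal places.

AUC = 1.28 mg/L·hr

AUC_0→∞ = Dose_iv / CL
        = 25 / 19.6 = 1.27551 mg/L·hr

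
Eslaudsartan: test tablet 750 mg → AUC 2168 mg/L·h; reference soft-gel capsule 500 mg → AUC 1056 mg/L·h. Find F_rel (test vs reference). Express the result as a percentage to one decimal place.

F_rel = 136.9%

F_rel = (AUC_test/D_test) / (AUC_ref/D_ref)
      = (2168/750) / (1056/500)
      = 2.89067 / 2.112 = 1.3687 = 136.87%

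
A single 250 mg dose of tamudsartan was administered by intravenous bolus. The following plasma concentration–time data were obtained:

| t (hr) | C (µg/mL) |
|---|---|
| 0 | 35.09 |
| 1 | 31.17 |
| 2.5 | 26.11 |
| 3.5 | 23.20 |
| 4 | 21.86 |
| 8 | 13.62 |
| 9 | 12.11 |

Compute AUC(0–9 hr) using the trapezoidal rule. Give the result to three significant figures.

Trapezoidal AUC_0→9:
  [0→1]: (35.09+31.17)/2 × 1 = 33.13
  [1→2.5]: (31.17+26.11)/2 × 1.5 = 42.96
  [2.5→3.5]: (26.11+23.20)/2 × 1 = 24.655
  [3.5→4]: (23.20+21.86)/2 × 0.5 = 11.265
  [4→8]: (21.86+13.62)/2 × 4 = 70.96
  [8→9]: (13.62+12.11)/2 × 1 = 12.865
  Sum = 195.835 µg/mL·hr

AUC = 196 µg/mL·hr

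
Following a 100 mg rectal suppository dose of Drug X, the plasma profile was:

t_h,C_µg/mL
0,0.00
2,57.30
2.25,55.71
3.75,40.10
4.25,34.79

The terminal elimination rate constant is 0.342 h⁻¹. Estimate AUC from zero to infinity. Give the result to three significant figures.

AUC = 264 µg/mL·h

Trapezoidal AUC_0→4.25:
  [0→2]: (0.00+57.30)/2 × 2 = 57.3
  [2→2.25]: (57.30+55.71)/2 × 0.25 = 14.12625
  [2.25→3.75]: (55.71+40.10)/2 × 1.5 = 71.8575
  [3.75→4.25]: (40.10+34.79)/2 × 0.5 = 18.7225
  Sum = 162.00625 µg/mL·h
Extrapolated tail: C_last / k_e = 34.79 / 0.342 = 101.725
AUC_0→∞ = 162.00625 + 101.725 = 263.73125 µg/mL·h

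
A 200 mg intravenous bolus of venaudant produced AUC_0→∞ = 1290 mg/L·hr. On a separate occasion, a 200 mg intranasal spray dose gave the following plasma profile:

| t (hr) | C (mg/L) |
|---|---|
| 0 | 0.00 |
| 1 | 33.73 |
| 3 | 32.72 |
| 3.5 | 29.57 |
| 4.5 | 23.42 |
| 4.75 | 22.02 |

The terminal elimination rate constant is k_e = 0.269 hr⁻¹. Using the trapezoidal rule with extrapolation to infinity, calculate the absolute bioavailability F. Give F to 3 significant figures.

F = 0.165

Trapezoidal AUC_0→4.75 (intranasal spray):
  [0→1]: (0.00+33.73)/2 × 1 = 16.865
  [1→3]: (33.73+32.72)/2 × 2 = 66.45
  [3→3.5]: (32.72+29.57)/2 × 0.5 = 15.5725
  [3.5→4.5]: (29.57+23.42)/2 × 1 = 26.495
  [4.5→4.75]: (23.42+22.02)/2 × 0.25 = 5.68
  Sum = 131.0625 mg/L·hr
Tail: C_last/k_e = 22.02/0.269 = 81.859
AUC_0→∞ (intranasal spray) = 131.0625 + 81.859 = 212.9215 mg/L·hr
F = (AUC_ev/D_ev)/(AUC_iv/D_iv) = (212.9215/200)/(1290/200) = 1.0646075/6.45 = 0.1651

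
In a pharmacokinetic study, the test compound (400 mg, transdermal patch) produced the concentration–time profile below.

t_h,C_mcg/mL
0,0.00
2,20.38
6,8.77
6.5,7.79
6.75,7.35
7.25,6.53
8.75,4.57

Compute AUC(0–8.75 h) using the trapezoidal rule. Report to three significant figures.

Trapezoidal AUC_0→8.75:
  [0→2]: (0.00+20.38)/2 × 2 = 20.38
  [2→6]: (20.38+8.77)/2 × 4 = 58.3
  [6→6.5]: (8.77+7.79)/2 × 0.5 = 4.14
  [6.5→6.75]: (7.79+7.35)/2 × 0.25 = 1.8925
  [6.75→7.25]: (7.35+6.53)/2 × 0.5 = 3.47
  [7.25→8.75]: (6.53+4.57)/2 × 1.5 = 8.325
  Sum = 96.5075 mcg/mL·h

AUC = 96.5 mcg/mL·h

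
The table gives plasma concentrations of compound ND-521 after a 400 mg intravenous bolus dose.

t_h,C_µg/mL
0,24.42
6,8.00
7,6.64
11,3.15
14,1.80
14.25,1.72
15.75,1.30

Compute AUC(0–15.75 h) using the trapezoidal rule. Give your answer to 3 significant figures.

Trapezoidal AUC_0→15.75:
  [0→6]: (24.42+8.00)/2 × 6 = 97.26
  [6→7]: (8.00+6.64)/2 × 1 = 7.32
  [7→11]: (6.64+3.15)/2 × 4 = 19.58
  [11→14]: (3.15+1.80)/2 × 3 = 7.425
  [14→14.25]: (1.80+1.72)/2 × 0.25 = 0.44
  [14.25→15.75]: (1.72+1.30)/2 × 1.5 = 2.265
  Sum = 134.29 µg/mL·h

AUC = 134 µg/mL·h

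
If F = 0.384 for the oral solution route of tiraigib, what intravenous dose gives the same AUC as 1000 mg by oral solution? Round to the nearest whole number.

Systemic exposure from an extravascular dose = F × D_ev, so the equivalent IV dose is F × D_ev.
D_iv = F × D_ev = 0.384 × 1000 = 384 mg

D_iv = 384 mg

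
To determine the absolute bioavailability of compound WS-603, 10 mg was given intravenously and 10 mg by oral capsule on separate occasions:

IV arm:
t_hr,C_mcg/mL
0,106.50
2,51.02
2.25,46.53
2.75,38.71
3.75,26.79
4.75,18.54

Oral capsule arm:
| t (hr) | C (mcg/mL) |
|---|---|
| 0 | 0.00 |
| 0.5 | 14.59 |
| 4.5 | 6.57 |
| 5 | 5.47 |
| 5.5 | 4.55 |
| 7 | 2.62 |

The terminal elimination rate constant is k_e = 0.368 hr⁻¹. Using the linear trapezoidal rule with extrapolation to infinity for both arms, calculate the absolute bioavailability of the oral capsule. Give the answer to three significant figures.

Trapezoidal AUC_0→4.75 (IV):
  [0→2]: (106.50+51.02)/2 × 2 = 157.52
  [2→2.25]: (51.02+46.53)/2 × 0.25 = 12.19375
  [2.25→2.75]: (46.53+38.71)/2 × 0.5 = 21.31
  [2.75→3.75]: (38.71+26.79)/2 × 1 = 32.75
  [3.75→4.75]: (26.79+18.54)/2 × 1 = 22.665
  Sum = 246.43875 mcg/mL·hr
IV tail: 18.54/0.368 = 50.380; AUC_iv,0→∞ = 246.43875 + 50.380 = 296.81875 mcg/mL·hr
Trapezoidal AUC_0→7 (oral capsule):
  [0→0.5]: (0.00+14.59)/2 × 0.5 = 3.6475
  [0.5→4.5]: (14.59+6.57)/2 × 4 = 42.32
  [4.5→5]: (6.57+5.47)/2 × 0.5 = 3.01
  [5→5.5]: (5.47+4.55)/2 × 0.5 = 2.505
  [5.5→7]: (4.55+2.62)/2 × 1.5 = 5.3775
  Sum = 56.86 mcg/mL·hr
oral capsule tail: 2.62/0.368 = 7.120; AUC_ev,0→∞ = 56.86 + 7.120 = 63.98 mcg/mL·hr
F = (AUC_ev/D_ev)/(AUC_iv/D_iv) = (63.98/10)/(296.81875/10) = 6.398/29.681875 = 0.2156

F = 0.216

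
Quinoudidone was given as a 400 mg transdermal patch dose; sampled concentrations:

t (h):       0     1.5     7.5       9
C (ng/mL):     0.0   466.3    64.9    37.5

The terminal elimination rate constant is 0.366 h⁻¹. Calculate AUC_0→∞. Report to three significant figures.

Trapezoidal AUC_0→9:
  [0→1.5]: (0.0+466.3)/2 × 1.5 = 349.725
  [1.5→7.5]: (466.3+64.9)/2 × 6 = 1593.6
  [7.5→9]: (64.9+37.5)/2 × 1.5 = 76.8
  Sum = 2020.125 ng/mL·h
Extrapolated tail: C_last / k_e = 37.5 / 0.366 = 102.459
AUC_0→∞ = 2020.125 + 102.459 = 2122.584 ng/mL·h

AUC = 2120 ng/mL·h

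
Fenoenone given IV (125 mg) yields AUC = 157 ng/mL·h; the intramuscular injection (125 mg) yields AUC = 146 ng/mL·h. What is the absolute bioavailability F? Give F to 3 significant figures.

F = 0.930

F = (AUC_ev / D_ev) / (AUC_iv / D_iv)
  = (146/125) / (157/125)
  = 1.168 / 1.256 = 0.9299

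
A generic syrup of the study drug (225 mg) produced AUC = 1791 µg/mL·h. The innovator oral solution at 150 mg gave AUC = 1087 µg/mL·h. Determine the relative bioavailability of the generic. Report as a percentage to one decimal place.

F_rel = (AUC_test/D_test) / (AUC_ref/D_ref)
      = (1791/225) / (1087/150)
      = 7.96 / 7.24667 = 1.0984 = 109.84%

F_rel = 109.8%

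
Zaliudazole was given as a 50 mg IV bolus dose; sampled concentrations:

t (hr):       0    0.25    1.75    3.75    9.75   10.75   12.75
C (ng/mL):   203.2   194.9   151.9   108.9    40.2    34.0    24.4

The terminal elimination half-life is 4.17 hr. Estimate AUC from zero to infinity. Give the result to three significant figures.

AUC = 1260 ng/mL·hr

Trapezoidal AUC_0→12.75:
  [0→0.25]: (203.2+194.9)/2 × 0.25 = 49.7625
  [0.25→1.75]: (194.9+151.9)/2 × 1.5 = 260.1
  [1.75→3.75]: (151.9+108.9)/2 × 2 = 260.8
  [3.75→9.75]: (108.9+40.2)/2 × 6 = 447.3
  [9.75→10.75]: (40.2+34.0)/2 × 1 = 37.1
  [10.75→12.75]: (34.0+24.4)/2 × 2 = 58.4
  Sum = 1113.4625 ng/mL·hr
k_e = ln2 / t½ = 0.693147 / 4.17 = 0.1662 hr^-1
Extrapolated tail: C_last / k_e = 24.4 / 0.1662 = 146.811
AUC_0→∞ = 1113.4625 + 146.811 = 1260.2735 ng/mL·hr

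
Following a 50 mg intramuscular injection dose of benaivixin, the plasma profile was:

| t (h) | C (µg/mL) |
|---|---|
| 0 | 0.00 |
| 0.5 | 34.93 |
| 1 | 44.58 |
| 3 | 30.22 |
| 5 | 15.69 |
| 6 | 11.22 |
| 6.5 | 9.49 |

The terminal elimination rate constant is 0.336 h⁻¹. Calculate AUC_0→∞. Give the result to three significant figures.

Trapezoidal AUC_0→6.5:
  [0→0.5]: (0.00+34.93)/2 × 0.5 = 8.7325
  [0.5→1]: (34.93+44.58)/2 × 0.5 = 19.8775
  [1→3]: (44.58+30.22)/2 × 2 = 74.8
  [3→5]: (30.22+15.69)/2 × 2 = 45.91
  [5→6]: (15.69+11.22)/2 × 1 = 13.455
  [6→6.5]: (11.22+9.49)/2 × 0.5 = 5.1775
  Sum = 167.9525 µg/mL·h
Extrapolated tail: C_last / k_e = 9.49 / 0.336 = 28.244
AUC_0→∞ = 167.9525 + 28.244 = 196.1965 µg/mL·h

AUC = 196 µg/mL·h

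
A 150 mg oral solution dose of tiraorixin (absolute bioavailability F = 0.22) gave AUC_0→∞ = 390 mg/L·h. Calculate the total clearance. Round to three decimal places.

CL = 0.085 L/h

CL = F × Dose / AUC_0→∞
   = 0.22 × 150 / 390 = 0.0846154 L/h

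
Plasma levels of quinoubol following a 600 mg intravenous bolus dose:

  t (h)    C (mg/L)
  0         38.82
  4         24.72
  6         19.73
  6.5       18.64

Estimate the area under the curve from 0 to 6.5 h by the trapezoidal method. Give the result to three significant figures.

AUC = 181 mg/L·h

Trapezoidal AUC_0→6.5:
  [0→4]: (38.82+24.72)/2 × 4 = 127.08
  [4→6]: (24.72+19.73)/2 × 2 = 44.45
  [6→6.5]: (19.73+18.64)/2 × 0.5 = 9.5925
  Sum = 181.1225 mg/L·h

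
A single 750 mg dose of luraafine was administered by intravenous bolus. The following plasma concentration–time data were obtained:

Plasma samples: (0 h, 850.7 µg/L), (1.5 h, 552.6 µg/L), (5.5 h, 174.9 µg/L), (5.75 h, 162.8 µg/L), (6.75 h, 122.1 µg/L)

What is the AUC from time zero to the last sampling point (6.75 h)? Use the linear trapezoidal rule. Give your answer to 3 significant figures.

AUC = 2690 µg/L·h

Trapezoidal AUC_0→6.75:
  [0→1.5]: (850.7+552.6)/2 × 1.5 = 1052.475
  [1.5→5.5]: (552.6+174.9)/2 × 4 = 1455.0
  [5.5→5.75]: (174.9+162.8)/2 × 0.25 = 42.2125
  [5.75→6.75]: (162.8+122.1)/2 × 1 = 142.45
  Sum = 2692.1375 µg/L·h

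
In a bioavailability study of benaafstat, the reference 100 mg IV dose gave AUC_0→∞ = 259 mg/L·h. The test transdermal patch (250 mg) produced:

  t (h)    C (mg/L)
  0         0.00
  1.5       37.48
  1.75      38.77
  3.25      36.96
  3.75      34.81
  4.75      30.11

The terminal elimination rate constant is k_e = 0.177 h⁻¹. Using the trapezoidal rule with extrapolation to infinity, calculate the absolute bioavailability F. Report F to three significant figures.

Trapezoidal AUC_0→4.75 (transdermal patch):
  [0→1.5]: (0.00+37.48)/2 × 1.5 = 28.11
  [1.5→1.75]: (37.48+38.77)/2 × 0.25 = 9.53125
  [1.75→3.25]: (38.77+36.96)/2 × 1.5 = 56.7975
  [3.25→3.75]: (36.96+34.81)/2 × 0.5 = 17.9425
  [3.75→4.75]: (34.81+30.11)/2 × 1 = 32.46
  Sum = 144.84125 mg/L·h
Tail: C_last/k_e = 30.11/0.177 = 170.113
AUC_0→∞ (transdermal patch) = 144.84125 + 170.113 = 314.95425 mg/L·h
F = (AUC_ev/D_ev)/(AUC_iv/D_iv) = (314.95425/250)/(259/100) = 1.259817/2.59 = 0.4864

F = 0.486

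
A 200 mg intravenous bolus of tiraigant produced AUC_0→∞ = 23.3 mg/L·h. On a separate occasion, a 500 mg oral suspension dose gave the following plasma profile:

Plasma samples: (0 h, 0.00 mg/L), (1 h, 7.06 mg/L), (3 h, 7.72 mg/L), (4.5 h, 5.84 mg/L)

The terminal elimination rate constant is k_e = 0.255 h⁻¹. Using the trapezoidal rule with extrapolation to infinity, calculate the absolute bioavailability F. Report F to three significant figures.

F = 0.882

Trapezoidal AUC_0→4.5 (oral suspension):
  [0→1]: (0.00+7.06)/2 × 1 = 3.53
  [1→3]: (7.06+7.72)/2 × 2 = 14.78
  [3→4.5]: (7.72+5.84)/2 × 1.5 = 10.17
  Sum = 28.48 mg/L·h
Tail: C_last/k_e = 5.84/0.255 = 22.902
AUC_0→∞ (oral suspension) = 28.48 + 22.902 = 51.382 mg/L·h
F = (AUC_ev/D_ev)/(AUC_iv/D_iv) = (51.382/500)/(23.3/200) = 0.102764/0.1165 = 0.8821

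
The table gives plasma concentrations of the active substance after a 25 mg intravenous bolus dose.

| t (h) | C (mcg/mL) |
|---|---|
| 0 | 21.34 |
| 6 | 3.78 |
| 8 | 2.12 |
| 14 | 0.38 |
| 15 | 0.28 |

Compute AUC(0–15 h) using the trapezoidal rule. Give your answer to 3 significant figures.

AUC = 89.1 mcg/mL·h

Trapezoidal AUC_0→15:
  [0→6]: (21.34+3.78)/2 × 6 = 75.36
  [6→8]: (3.78+2.12)/2 × 2 = 5.9
  [8→14]: (2.12+0.38)/2 × 6 = 7.5
  [14→15]: (0.38+0.28)/2 × 1 = 0.33
  Sum = 89.09 mcg/mL·h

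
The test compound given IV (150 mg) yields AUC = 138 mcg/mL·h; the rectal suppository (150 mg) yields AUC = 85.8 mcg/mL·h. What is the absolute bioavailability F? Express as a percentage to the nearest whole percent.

F = (AUC_ev / D_ev) / (AUC_iv / D_iv)
  = (85.8/150) / (138/150)
  = 0.572 / 0.92 = 0.6217
  = 62.17%

F = 62%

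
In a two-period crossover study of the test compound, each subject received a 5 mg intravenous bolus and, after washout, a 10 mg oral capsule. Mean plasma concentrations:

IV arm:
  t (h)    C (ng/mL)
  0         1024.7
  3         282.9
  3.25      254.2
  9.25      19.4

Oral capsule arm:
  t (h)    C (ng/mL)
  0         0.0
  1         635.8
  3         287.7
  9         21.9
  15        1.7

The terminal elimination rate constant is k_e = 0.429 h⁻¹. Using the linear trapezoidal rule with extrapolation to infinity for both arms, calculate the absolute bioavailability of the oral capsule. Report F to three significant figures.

Trapezoidal AUC_0→9.25 (IV):
  [0→3]: (1024.7+282.9)/2 × 3 = 1961.4
  [3→3.25]: (282.9+254.2)/2 × 0.25 = 67.1375
  [3.25→9.25]: (254.2+19.4)/2 × 6 = 820.8
  Sum = 2849.3375 ng/mL·h
IV tail: 19.4/0.429 = 45.221; AUC_iv,0→∞ = 2849.3375 + 45.221 = 2894.5585 ng/mL·h
Trapezoidal AUC_0→15 (oral capsule):
  [0→1]: (0.0+635.8)/2 × 1 = 317.9
  [1→3]: (635.8+287.7)/2 × 2 = 923.5
  [3→9]: (287.7+21.9)/2 × 6 = 928.8
  [9→15]: (21.9+1.7)/2 × 6 = 70.8
  Sum = 2241.0 ng/mL·h
oral capsule tail: 1.7/0.429 = 3.963; AUC_ev,0→∞ = 2241.0 + 3.963 = 2244.963 ng/mL·h
F = (AUC_ev/D_ev)/(AUC_iv/D_iv) = (2244.963/10)/(2894.5585/5) = 224.4963/578.9117 = 0.3878

F = 0.388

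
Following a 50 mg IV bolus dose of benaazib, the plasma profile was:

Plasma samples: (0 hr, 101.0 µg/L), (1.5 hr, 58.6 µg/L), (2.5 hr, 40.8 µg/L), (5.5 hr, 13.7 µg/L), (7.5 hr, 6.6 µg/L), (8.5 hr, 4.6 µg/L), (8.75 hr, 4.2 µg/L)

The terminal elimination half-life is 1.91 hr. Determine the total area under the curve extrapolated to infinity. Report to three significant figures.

AUC = 290 µg/L·hr

Trapezoidal AUC_0→8.75:
  [0→1.5]: (101.0+58.6)/2 × 1.5 = 119.7
  [1.5→2.5]: (58.6+40.8)/2 × 1 = 49.7
  [2.5→5.5]: (40.8+13.7)/2 × 3 = 81.75
  [5.5→7.5]: (13.7+6.6)/2 × 2 = 20.3
  [7.5→8.5]: (6.6+4.6)/2 × 1 = 5.6
  [8.5→8.75]: (4.6+4.2)/2 × 0.25 = 1.1
  Sum = 278.15 µg/L·hr
k_e = ln2 / t½ = 0.693147 / 1.91 = 0.3629 hr^-1
Extrapolated tail: C_last / k_e = 4.2 / 0.3629 = 11.573
AUC_0→∞ = 278.15 + 11.573 = 289.723 µg/L·hr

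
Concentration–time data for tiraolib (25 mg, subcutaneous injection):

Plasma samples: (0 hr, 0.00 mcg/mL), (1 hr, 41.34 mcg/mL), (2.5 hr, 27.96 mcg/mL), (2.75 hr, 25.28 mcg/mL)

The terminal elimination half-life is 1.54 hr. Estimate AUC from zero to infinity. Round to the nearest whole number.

AUC = 135 mcg/mL·hr

Trapezoidal AUC_0→2.75:
  [0→1]: (0.00+41.34)/2 × 1 = 20.67
  [1→2.5]: (41.34+27.96)/2 × 1.5 = 51.975
  [2.5→2.75]: (27.96+25.28)/2 × 0.25 = 6.655
  Sum = 79.3 mcg/mL·hr
k_e = ln2 / t½ = 0.693147 / 1.54 = 0.4501 hr^-1
Extrapolated tail: C_last / k_e = 25.28 / 0.4501 = 56.165
AUC_0→∞ = 79.3 + 56.165 = 135.465 mcg/mL·hr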